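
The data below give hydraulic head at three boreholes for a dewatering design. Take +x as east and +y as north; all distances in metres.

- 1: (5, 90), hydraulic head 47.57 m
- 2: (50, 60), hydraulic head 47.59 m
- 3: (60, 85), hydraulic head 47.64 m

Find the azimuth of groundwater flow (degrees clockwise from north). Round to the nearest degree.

Three-point gradient (reference 1): Δ to 2 = (45, -30, +0.02), Δ to 3 = (55, -5, +0.07).
∂h/∂x = +0.001404, ∂h/∂y = +0.001439 (det = 1425).
Flow direction (−∇h) has components (-0.001404 E, -0.001439 N).
Azimuth = atan2(E, N) = atan2(-0.001404, -0.001439) = 224.3° ≈ 224°.

224°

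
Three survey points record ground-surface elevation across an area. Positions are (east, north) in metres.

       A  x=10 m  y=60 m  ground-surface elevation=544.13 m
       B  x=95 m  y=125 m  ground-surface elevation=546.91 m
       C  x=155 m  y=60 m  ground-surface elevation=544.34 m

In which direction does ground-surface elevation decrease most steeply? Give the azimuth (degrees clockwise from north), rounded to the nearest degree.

Taking A as reference: B−A = (85, 65, +2.78); C−A = (145, 0, +0.21).
Determinant of the coordinate differences = 85·0 − 145·65 = -9425.
∂z/∂x = [(+2.78)·0 − (+0.21)·65] / -9425 = +0.001448
∂z/∂y = [85·(+0.21) − 145·(+2.78)] / -9425 = +0.04088
Steepest decrease is along −∇f: components (-0.001448 E, -0.04088 N).
Azimuth = atan2(-0.001448, -0.04088) = 182.0° ≈ 182°.

182°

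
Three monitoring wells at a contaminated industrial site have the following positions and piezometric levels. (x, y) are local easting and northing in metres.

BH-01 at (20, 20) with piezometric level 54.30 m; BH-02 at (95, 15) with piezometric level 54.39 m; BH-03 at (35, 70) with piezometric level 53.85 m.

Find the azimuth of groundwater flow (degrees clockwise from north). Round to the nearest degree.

356°

Differences from BH-01: to BH-02 (Δx, Δy, Δh) = (75, -5, +0.09); to BH-03 = (15, 50, -0.45).
Determinant of the coordinate differences = 75·50 − 15·(-5) = 3825.
∂h/∂x = [(+0.09)·50 − (-0.45)·(-5)] / 3825 = +0.0005882
∂h/∂y = [75·(-0.45) − 15·(+0.09)] / 3825 = -0.009176
Flow direction (−∇h) has components (-0.0005882 E, +0.009176 N).
Azimuth = atan2(E, N) = atan2(-0.0005882, +0.009176) = 356.3° ≈ 356°.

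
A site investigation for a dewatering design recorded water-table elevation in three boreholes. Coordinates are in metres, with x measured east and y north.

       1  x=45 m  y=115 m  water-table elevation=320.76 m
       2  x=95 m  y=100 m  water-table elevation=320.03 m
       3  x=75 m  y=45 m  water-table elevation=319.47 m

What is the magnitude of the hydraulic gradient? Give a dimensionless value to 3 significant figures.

Differences from 1: to 2 (Δx, Δy, Δh) = (50, -15, -0.73); to 3 = (30, -70, -1.29).
Solve a·Δx + b·Δy = Δh: det = 50·(-70) − 30·(-15) = -3050.
∂h/∂x = [(-0.73)·(-70) − (-1.29)·(-15)] / -3050 = -0.01041
∂h/∂y = [50·(-1.29) − 30·(-0.73)] / -3050 = +0.01397
|∇h| = √(-0.01041² + 0.01397²) = 0.01742

0.0174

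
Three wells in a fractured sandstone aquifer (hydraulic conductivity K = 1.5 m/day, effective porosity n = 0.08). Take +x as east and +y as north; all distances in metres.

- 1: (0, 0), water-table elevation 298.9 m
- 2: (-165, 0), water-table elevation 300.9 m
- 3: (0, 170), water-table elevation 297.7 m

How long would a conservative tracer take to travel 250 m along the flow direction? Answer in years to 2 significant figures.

2.6 years

∂h/∂x = (300.9 − 298.9) / (-165 − 0) = -0.01212
∂h/∂y = (297.7 − 298.9) / (170 − 0) = -0.007059
|∇h| = √(-0.01212² + -0.007059²) = 0.01403
Seepage velocity v = K·i/n = 1.5 × 0.01403 / 0.08 = 0.2631 m/day.
t = 250 / 0.2631 = 950.2 days = 2.6 years.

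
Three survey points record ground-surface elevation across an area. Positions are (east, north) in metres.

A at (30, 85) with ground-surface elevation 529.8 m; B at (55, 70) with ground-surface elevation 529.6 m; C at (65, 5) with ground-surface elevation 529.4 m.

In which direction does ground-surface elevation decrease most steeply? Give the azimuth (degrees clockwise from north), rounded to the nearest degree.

107°

Taking A as reference: B−A = (25, -15, -0.2); C−A = (35, -80, -0.4).
Determinant of the coordinate differences = 25·(-80) − 35·(-15) = -1475.
∂z/∂x = [(-0.2)·(-80) − (-0.4)·(-15)] / -1475 = -0.006780
∂z/∂y = [25·(-0.4) − 35·(-0.2)] / -1475 = +0.002034
Steepest decrease is along −∇f: components (+0.006780 E, -0.002034 N).
Azimuth = atan2(+0.006780, -0.002034) = 106.7° ≈ 107°.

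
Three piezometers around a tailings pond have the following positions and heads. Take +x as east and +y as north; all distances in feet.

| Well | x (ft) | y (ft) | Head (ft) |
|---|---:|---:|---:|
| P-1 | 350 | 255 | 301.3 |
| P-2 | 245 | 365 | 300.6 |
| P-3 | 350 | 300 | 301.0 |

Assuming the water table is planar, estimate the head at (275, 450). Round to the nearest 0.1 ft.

300.0 ft

Differences from P-1: to P-2 (Δx, Δy, Δh) = (-105, 110, -0.7); to P-3 = (0, 45, -0.3).
Solve a·Δx + b·Δy = Δh: det = (-105)·45 − 0·110 = -4725.
∂h/∂x = [(-0.7)·45 − (-0.3)·110] / -4725 = -0.0003175
∂h/∂y = [(-105)·(-0.3) − 0·(-0.7)] / -4725 = -0.006667
h(275, 450) = 301.3 + (-0.0003175)·(-75) + (-0.006667)·(195) = 301.3 +0.024 -1.300 = 300.024 ft.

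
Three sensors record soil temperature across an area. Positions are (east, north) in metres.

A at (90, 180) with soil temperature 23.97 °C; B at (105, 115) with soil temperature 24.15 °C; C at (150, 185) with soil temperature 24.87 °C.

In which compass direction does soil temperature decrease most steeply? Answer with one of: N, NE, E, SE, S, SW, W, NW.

Three-point gradient (reference A): Δ to B = (15, -65, +0.18), Δ to C = (60, 5, +0.90).
∂T/∂x = +0.01494, ∂T/∂y = +0.0006792 (det = 3975).
Steepest decrease is along −∇f = (-0.01494 E, -0.0006792 N) → west.

W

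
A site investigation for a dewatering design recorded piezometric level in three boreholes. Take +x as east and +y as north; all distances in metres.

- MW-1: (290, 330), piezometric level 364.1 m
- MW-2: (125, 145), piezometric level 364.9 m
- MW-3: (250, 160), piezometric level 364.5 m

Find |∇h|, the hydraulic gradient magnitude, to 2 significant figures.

Taking MW-1 as reference: MW-2−MW-1 = (-165, -185, +0.8); MW-3−MW-1 = (-40, -170, +0.4).
Solve a·Δx + b·Δy = Δh: det = (-165)·(-170) − (-40)·(-185) = 20650.
∂h/∂x = [(+0.8)·(-170) − (+0.4)·(-185)] / 20650 = -0.003002
∂h/∂y = [(-165)·(+0.4) − (-40)·(+0.8)] / 20650 = -0.001646
|∇h| = √(-0.003002² + -0.001646²) = 0.003424

0.0034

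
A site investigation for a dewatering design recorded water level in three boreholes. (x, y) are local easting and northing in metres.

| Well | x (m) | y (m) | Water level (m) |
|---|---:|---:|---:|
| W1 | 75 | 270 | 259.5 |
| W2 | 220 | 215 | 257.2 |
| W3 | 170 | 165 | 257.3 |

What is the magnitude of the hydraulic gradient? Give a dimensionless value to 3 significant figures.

With h = a·x + b·y + c and W1 as origin, the differences give:
  145·a + (-55)·b = -2.3
  95·a + (-105)·b = -2.2
Eliminate b (×(-105) and ×(-55), subtract): -10000·a = 120.50 → a = ∂h/∂x = -0.01205
Back-substitute: b = ∂h/∂y = +0.01005.
|∇h| = √(-0.01205² + 0.01005²) = 0.01569

0.0157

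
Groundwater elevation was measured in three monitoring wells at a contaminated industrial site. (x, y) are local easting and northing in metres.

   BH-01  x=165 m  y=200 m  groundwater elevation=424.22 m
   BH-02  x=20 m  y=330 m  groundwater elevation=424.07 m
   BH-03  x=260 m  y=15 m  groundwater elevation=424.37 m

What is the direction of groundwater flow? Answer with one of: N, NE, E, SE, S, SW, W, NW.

Differences from BH-01: to BH-02 (Δx, Δy, Δh) = (-145, 130, -0.15); to BH-03 = (95, -185, +0.15).
Determinant of the coordinate differences = (-145)·(-185) − 95·130 = 14475.
∂h/∂x = [(-0.15)·(-185) − (+0.15)·130] / 14475 = +0.0005699
∂h/∂y = [(-145)·(+0.15) − 95·(-0.15)] / 14475 = -0.0005181
Flow = −∇h = (-0.0005699 east, +0.0005181 north), which points northwest.

NW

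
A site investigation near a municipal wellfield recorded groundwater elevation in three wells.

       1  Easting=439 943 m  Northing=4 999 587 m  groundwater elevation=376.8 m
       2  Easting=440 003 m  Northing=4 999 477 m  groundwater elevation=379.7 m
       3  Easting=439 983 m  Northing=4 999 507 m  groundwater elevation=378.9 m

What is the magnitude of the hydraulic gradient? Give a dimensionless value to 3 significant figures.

0.0251

Differences from 1: to 2 (Δx, Δy, Δh) = (60, -110, +2.9); to 3 = (40, -80, +2.1).
Solve a·Δx + b·Δy = Δh: det = 60·(-80) − 40·(-110) = -400.
∂h/∂x = [(+2.9)·(-80) − (+2.1)·(-110)] / -400 = +0.002500
∂h/∂y = [60·(+2.1) − 40·(+2.9)] / -400 = -0.02500
|∇h| = √(0.002500² + -0.02500²) = 0.02512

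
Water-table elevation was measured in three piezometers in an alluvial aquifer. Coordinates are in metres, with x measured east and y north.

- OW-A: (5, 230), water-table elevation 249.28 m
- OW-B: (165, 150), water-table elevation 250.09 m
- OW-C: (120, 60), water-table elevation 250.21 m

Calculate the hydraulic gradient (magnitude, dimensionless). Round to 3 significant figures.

Taking OW-A as reference: OW-B−OW-A = (160, -80, +0.81); OW-C−OW-A = (115, -170, +0.93).
Determinant of the coordinate differences = 160·(-170) − 115·(-80) = -18000.
∂h/∂x = [(+0.81)·(-170) − (+0.93)·(-80)] / -18000 = +0.003517
∂h/∂y = [160·(+0.93) − 115·(+0.81)] / -18000 = -0.003092
|∇h| = √(0.003517² + -0.003092²) = 0.004683

0.00468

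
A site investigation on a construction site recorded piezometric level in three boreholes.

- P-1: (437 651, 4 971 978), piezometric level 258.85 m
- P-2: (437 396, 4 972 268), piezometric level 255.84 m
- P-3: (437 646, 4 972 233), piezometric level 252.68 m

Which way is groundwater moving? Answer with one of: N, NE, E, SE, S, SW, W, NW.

Three-point gradient (reference P-1): Δ to P-2 = (-255, 290, -3.01), Δ to P-3 = (-5, 255, -6.17).
∂h/∂x = -0.01607, ∂h/∂y = -0.02451 (det = -63575).
Flow = −∇h = (+0.01607 east, +0.02451 north), which points northeast.

NE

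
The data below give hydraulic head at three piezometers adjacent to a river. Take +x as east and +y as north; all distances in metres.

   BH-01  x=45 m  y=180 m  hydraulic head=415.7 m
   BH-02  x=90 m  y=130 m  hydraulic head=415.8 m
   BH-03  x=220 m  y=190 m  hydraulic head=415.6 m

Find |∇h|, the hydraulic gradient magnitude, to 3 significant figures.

Differences from BH-01: to BH-02 (Δx, Δy, Δh) = (45, -50, +0.1); to BH-03 = (175, 10, -0.1).
Determinant of the coordinate differences = 45·10 − 175·(-50) = 9200.
∂h/∂x = [(+0.1)·10 − (-0.1)·(-50)] / 9200 = -0.0004348
∂h/∂y = [45·(-0.1) − 175·(+0.1)] / 9200 = -0.002391
|∇h| = √(-0.0004348² + -0.002391²) = 0.00243

0.00243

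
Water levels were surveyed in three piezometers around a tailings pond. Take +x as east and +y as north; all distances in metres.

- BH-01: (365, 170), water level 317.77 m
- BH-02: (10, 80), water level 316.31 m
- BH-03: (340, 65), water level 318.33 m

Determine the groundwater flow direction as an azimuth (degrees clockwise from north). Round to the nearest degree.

319°

Taking BH-01 as reference: BH-02−BH-01 = (-355, -90, -1.46); BH-03−BH-01 = (-25, -105, +0.56).
Determinant of the coordinate differences = (-355)·(-105) − (-25)·(-90) = 35025.
∂h/∂x = [(-1.46)·(-105) − (+0.56)·(-90)] / 35025 = +0.005816
∂h/∂y = [(-355)·(+0.56) − (-25)·(-1.46)] / 35025 = -0.006718
Flow direction (−∇h) has components (-0.005816 E, +0.006718 N).
Azimuth = atan2(E, N) = atan2(-0.005816, +0.006718) = 319.1° ≈ 319°.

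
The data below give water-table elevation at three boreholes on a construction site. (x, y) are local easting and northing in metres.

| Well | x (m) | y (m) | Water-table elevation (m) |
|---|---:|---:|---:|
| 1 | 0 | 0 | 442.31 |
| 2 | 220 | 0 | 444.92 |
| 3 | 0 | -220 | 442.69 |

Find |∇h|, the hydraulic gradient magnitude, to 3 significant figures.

0.0120

∂h/∂x = (444.92 − 442.31) / (220 − 0) = +0.01186
∂h/∂y = (442.69 − 442.31) / (-220 − 0) = -0.001727
|∇h| = √(0.01186² + -0.001727²) = 0.01199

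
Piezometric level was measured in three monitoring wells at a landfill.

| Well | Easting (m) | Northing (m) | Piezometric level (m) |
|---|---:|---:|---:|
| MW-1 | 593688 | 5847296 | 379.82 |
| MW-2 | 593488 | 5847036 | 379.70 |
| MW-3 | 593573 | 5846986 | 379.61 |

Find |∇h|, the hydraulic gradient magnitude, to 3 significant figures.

Three-point gradient (reference MW-1): Δ to MW-2 = (-200, -260, -0.12), Δ to MW-3 = (-115, -310, -0.21).
∂h/∂x = -0.0005421, ∂h/∂y = +0.0008785 (det = 32100).
|∇h| = √(-0.0005421² + 0.0008785²) = 0.001032

0.00103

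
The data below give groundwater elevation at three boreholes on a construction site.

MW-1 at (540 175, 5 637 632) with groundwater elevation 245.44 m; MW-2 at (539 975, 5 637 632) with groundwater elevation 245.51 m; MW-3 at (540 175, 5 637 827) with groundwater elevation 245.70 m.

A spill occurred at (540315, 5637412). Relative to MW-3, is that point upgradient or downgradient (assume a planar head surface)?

downgradient

∂h/∂x = (245.51 − 245.44) / (539975 − 540175) = -0.0003500
∂h/∂y = (245.70 − 245.44) / (5637827 − 5637632) = +0.001333
Head at (540315, 5637412) = 245.44 + (-0.0003500)·(140) + (+0.001333)·(-220) = 245.10 m.
That is lower than the 245.70 m at MW-3, so the point is downgradient.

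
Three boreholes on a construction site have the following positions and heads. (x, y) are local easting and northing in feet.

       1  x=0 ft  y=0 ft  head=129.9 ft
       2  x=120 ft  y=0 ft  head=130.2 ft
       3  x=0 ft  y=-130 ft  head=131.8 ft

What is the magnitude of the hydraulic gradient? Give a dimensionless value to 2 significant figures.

0.015

∂h/∂x = (130.2 − 129.9) / (120 − 0) = +0.002500
∂h/∂y = (131.8 − 129.9) / (-130 − 0) = -0.01462
|∇h| = √(0.002500² + -0.01462²) = 0.01483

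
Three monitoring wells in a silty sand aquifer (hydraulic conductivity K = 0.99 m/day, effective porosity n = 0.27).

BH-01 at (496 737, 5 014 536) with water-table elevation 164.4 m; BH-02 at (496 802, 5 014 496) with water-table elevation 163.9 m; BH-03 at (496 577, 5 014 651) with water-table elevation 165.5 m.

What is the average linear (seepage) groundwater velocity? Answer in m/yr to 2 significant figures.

Taking BH-01 as reference: BH-02−BH-01 = (65, -40, -0.5); BH-03−BH-01 = (-160, 115, +1.1).
Solve a·Δx + b·Δy = Δh: det = 65·115 − (-160)·(-40) = 1075.
∂h/∂x = [(-0.5)·115 − (+1.1)·(-40)] / 1075 = -0.01256
∂h/∂y = [65·(+1.1) − (-160)·(-0.5)] / 1075 = -0.007907
|∇h| = √(-0.01256² + -0.007907²) = 0.01484
Seepage velocity v = K·i/n = 0.99 × 0.01484 / 0.27 = 0.05441 m/day = 19.87 m/yr.

20 m/yr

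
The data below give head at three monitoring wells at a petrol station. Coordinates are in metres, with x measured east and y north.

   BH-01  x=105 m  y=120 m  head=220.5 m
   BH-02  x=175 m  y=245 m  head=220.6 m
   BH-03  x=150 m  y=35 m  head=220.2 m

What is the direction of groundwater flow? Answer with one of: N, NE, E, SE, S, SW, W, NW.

Differences from BH-01: to BH-02 (Δx, Δy, Δh) = (70, 125, +0.1); to BH-03 = (45, -85, -0.3).
Solve a·Δx + b·Δy = Δh: det = 70·(-85) − 45·125 = -11575.
∂h/∂x = [(+0.1)·(-85) − (-0.3)·125] / -11575 = -0.002505
∂h/∂y = [70·(-0.3) − 45·(+0.1)] / -11575 = +0.002203
Flow = −∇h = (+0.002505 east, -0.002203 north), which points southeast.

SE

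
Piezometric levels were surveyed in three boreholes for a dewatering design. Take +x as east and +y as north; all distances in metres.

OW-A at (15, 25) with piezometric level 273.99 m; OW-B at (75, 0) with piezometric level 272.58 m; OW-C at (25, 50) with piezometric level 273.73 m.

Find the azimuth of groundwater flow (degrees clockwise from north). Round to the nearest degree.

088°

With h = a·x + b·y + c and OW-A as origin, the differences give:
  60·a + (-25)·b = -1.41
  10·a + 25·b = -0.26
Eliminate b (×25 and ×(-25), subtract): 1750·a = -41.750 → a = ∂h/∂x = -0.02386
Back-substitute: b = ∂h/∂y = -0.0008571.
Flow direction (−∇h) has components (+0.02386 E, +0.0008571 N).
Azimuth = atan2(E, N) = atan2(+0.02386, +0.0008571) = 87.9° ≈ 088°.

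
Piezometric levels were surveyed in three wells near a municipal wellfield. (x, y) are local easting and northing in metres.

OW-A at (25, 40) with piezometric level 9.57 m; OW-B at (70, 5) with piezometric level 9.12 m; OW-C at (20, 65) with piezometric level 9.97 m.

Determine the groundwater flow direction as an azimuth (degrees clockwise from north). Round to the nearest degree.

Taking OW-A as reference: OW-B−OW-A = (45, -35, -0.45); OW-C−OW-A = (-5, 25, +0.40).
Solve a·Δx + b·Δy = Δh: det = 45·25 − (-5)·(-35) = 950.
∂h/∂x = [(-0.45)·25 − (+0.40)·(-35)] / 950 = +0.002895
∂h/∂y = [45·(+0.40) − (-5)·(-0.45)] / 950 = +0.01658
Flow direction (−∇h) has components (-0.002895 E, -0.01658 N).
Azimuth = atan2(E, N) = atan2(-0.002895, -0.01658) = 189.9° ≈ 190°.

190°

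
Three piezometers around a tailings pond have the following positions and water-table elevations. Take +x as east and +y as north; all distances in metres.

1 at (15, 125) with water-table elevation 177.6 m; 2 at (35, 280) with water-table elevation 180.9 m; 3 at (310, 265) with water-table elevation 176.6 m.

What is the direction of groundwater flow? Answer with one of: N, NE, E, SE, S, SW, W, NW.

Differences from 1: to 2 (Δx, Δy, Δh) = (20, 155, +3.3); to 3 = (295, 140, -1.0).
Determinant of the coordinate differences = 20·140 − 295·155 = -42925.
∂h/∂x = [(+3.3)·140 − (-1.0)·155] / -42925 = -0.01437
∂h/∂y = [20·(-1.0) − 295·(+3.3)] / -42925 = +0.02315
Flow = −∇h = (+0.01437 east, -0.02315 north), which points southeast.

SE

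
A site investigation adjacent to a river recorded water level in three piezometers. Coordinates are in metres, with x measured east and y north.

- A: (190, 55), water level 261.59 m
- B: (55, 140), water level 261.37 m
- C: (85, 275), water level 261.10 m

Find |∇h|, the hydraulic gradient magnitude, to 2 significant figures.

With h = a·x + b·y + c and A as origin, the differences give:
  (-135)·a + 85·b = -0.22
  (-105)·a + 220·b = -0.49
Eliminate b (×220 and ×85, subtract): -20775·a = -6.750 → a = ∂h/∂x = +0.0003249
Back-substitute: b = ∂h/∂y = -0.002072.
|∇h| = √(0.0003249² + -0.002072²) = 0.002097

0.0021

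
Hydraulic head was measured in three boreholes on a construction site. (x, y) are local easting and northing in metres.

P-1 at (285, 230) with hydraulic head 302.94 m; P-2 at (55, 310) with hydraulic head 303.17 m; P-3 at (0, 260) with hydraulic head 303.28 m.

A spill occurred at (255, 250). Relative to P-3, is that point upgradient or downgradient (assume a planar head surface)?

downgradient

With h = a·x + b·y + c and P-1 as origin, the differences give:
  (-230)·a + 80·b = +0.23
  (-285)·a + 30·b = +0.34
Eliminate b (×30 and ×80, subtract): 15900·a = -20.300 → a = ∂h/∂x = -0.001277
Back-substitute: b = ∂h/∂y = -0.0007956.
Head at (255, 250) = 302.94 + (-0.001277)·(-30) + (-0.0007956)·(20) = 302.96 m.
That is lower than the 303.28 m at P-3, so the point is downgradient.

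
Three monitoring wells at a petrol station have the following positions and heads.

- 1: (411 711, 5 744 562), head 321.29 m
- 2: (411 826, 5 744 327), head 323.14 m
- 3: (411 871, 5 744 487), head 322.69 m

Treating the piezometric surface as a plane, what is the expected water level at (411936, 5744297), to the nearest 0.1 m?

With h = a·x + b·y + c and 1 as origin, the differences give:
  115·a + (-235)·b = +1.85
  160·a + (-75)·b = +1.40
Eliminate b (×(-75) and ×(-235), subtract): 28975·a = 190.250 → a = ∂h/∂x = +0.006566
Back-substitute: b = ∂h/∂y = -0.004659.
h(411936, 5744297) = 321.29 + (+0.006566)·(225) + (-0.004659)·(-265) = 321.29 +1.477 +1.235 = 324.002 m.

324.0 m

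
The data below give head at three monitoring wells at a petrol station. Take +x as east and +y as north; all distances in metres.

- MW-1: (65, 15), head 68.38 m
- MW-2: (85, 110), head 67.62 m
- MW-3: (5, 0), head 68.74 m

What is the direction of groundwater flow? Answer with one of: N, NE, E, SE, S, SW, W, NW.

Taking MW-1 as reference: MW-2−MW-1 = (20, 95, -0.76); MW-3−MW-1 = (-60, -15, +0.36).
Solve a·Δx + b·Δy = Δh: det = 20·(-15) − (-60)·95 = 5400.
∂h/∂x = [(-0.76)·(-15) − (+0.36)·95] / 5400 = -0.004222
∂h/∂y = [20·(+0.36) − (-60)·(-0.76)] / 5400 = -0.007111
Flow = −∇h = (+0.004222 east, +0.007111 north), which points northeast.

NE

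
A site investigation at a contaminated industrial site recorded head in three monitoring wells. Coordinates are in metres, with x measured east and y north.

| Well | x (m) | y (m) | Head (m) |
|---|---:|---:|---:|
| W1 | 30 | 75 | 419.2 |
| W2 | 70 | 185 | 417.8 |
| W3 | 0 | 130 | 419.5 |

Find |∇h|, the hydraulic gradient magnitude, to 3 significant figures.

0.0207

Differences from W1: to W2 (Δx, Δy, Δh) = (40, 110, -1.4); to W3 = (-30, 55, +0.3).
Determinant of the coordinate differences = 40·55 − (-30)·110 = 5500.
∂h/∂x = [(-1.4)·55 − (+0.3)·110] / 5500 = -0.02000
∂h/∂y = [40·(+0.3) − (-30)·(-1.4)] / 5500 = -0.005455
|∇h| = √(-0.02000² + -0.005455²) = 0.02073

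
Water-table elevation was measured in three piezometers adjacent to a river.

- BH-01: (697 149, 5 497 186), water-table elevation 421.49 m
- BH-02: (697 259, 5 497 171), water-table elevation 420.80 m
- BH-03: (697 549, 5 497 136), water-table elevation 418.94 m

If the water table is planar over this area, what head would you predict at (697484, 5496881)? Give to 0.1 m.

Taking BH-01 as reference: BH-02−BH-01 = (110, -15, -0.69); BH-03−BH-01 = (400, -50, -2.55).
Determinant of the coordinate differences = 110·(-50) − 400·(-15) = 500.
∂h/∂x = [(-0.69)·(-50) − (-2.55)·(-15)] / 500 = -0.007500
∂h/∂y = [110·(-2.55) − 400·(-0.69)] / 500 = -0.009000
h(697484, 5496881) = 421.49 + (-0.007500)·(335) + (-0.009000)·(-305) = 421.49 -2.513 +2.745 = 421.722 m.

421.7 m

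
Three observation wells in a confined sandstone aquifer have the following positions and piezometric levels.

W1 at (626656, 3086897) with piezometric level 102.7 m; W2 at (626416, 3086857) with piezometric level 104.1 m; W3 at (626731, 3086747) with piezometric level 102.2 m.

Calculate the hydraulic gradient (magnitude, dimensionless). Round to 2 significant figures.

Taking W1 as reference: W2−W1 = (-240, -40, +1.4); W3−W1 = (75, -150, -0.5).
Determinant of the coordinate differences = (-240)·(-150) − 75·(-40) = 39000.
∂h/∂x = [(+1.4)·(-150) − (-0.5)·(-40)] / 39000 = -0.005897
∂h/∂y = [(-240)·(-0.5) − 75·(+1.4)] / 39000 = +0.0003846
|∇h| = √(-0.005897² + 0.0003846²) = 0.00591

0.0059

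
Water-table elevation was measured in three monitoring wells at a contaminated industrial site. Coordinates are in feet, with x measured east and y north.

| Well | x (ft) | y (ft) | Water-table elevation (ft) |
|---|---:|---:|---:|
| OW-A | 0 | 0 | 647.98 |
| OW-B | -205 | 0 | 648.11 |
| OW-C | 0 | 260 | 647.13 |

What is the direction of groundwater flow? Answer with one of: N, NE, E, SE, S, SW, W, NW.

∂h/∂x = (648.11 − 647.98) / (-205 − 0) = -0.0006341
∂h/∂y = (647.13 − 647.98) / (260 − 0) = -0.003269
Flow = −∇h = (+0.0006341 east, +0.003269 north), which points north.

N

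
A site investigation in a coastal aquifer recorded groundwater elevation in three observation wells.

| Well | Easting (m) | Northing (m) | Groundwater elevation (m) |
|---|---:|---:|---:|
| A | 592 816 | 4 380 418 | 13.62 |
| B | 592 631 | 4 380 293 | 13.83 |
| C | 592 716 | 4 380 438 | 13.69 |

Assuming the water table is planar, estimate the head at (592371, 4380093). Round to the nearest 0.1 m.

14.1 m

With h = a·x + b·y + c and A as origin, the differences give:
  (-185)·a + (-125)·b = +0.21
  (-100)·a + 20·b = +0.07
Eliminate b (×20 and ×(-125), subtract): -16200·a = 12.950 → a = ∂h/∂x = -0.0007994
Back-substitute: b = ∂h/∂y = -0.0004969.
h(592371, 4380093) = 13.62 + (-0.0007994)·(-445) + (-0.0004969)·(-325) = 13.62 +0.356 +0.161 = 14.137 m.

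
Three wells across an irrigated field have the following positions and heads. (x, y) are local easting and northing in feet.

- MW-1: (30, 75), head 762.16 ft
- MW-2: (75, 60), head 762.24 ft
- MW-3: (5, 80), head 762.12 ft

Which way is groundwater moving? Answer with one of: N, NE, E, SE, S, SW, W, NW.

NW

Differences from MW-1: to MW-2 (Δx, Δy, Δh) = (45, -15, +0.08); to MW-3 = (-25, 5, -0.04).
Solve a·Δx + b·Δy = Δh: det = 45·5 − (-25)·(-15) = -150.
∂h/∂x = [(+0.08)·5 − (-0.04)·(-15)] / -150 = +0.001333
∂h/∂y = [45·(-0.04) − (-25)·(+0.08)] / -150 = -0.001333
Flow = −∇h = (-0.001333 east, +0.001333 north), which points northwest.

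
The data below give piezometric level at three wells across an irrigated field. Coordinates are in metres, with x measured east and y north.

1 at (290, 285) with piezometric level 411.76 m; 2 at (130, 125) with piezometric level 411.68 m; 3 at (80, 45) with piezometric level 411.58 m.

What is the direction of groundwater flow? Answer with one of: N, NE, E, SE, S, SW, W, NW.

With h = a·x + b·y + c and 1 as origin, the differences give:
  (-160)·a + (-160)·b = -0.08
  (-210)·a + (-240)·b = -0.18
Eliminate b (×(-240) and ×(-160), subtract): 4800·a = -9.600 → a = ∂h/∂x = -0.002000
Back-substitute: b = ∂h/∂y = +0.002500.
Flow = −∇h = (+0.002000 east, -0.002500 north), which points southeast.

SE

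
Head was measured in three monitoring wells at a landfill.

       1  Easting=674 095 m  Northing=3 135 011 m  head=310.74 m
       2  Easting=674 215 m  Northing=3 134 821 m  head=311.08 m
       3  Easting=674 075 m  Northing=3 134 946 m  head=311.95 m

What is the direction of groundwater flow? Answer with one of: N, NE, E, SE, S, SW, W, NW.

NE

Taking 1 as reference: 2−1 = (120, -190, +0.34); 3−1 = (-20, -65, +1.21).
Determinant of the coordinate differences = 120·(-65) − (-20)·(-190) = -11600.
∂h/∂x = [(+0.34)·(-65) − (+1.21)·(-190)] / -11600 = -0.01791
∂h/∂y = [120·(+1.21) − (-20)·(+0.34)] / -11600 = -0.01310
Flow = −∇h = (+0.01791 east, +0.01310 north), which points northeast.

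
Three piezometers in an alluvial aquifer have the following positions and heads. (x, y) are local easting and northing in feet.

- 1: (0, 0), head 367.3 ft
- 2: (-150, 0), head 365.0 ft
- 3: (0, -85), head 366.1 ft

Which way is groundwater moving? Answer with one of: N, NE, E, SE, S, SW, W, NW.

SW

∂h/∂x = (365.0 − 367.3) / (-150 − 0) = +0.01533
∂h/∂y = (366.1 − 367.3) / (-85 − 0) = +0.01412
Flow = −∇h = (-0.01533 east, -0.01412 north), which points southwest.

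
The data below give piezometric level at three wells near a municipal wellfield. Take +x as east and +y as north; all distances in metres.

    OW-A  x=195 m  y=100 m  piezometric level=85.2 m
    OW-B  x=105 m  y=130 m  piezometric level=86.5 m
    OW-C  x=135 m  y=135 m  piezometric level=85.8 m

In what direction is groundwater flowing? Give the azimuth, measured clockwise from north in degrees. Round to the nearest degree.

With h = a·x + b·y + c and OW-A as origin, the differences give:
  (-90)·a + 30·b = +1.3
  (-60)·a + 35·b = +0.6
Eliminate b (×35 and ×30, subtract): -1350·a = 27.50 → a = ∂h/∂x = -0.02037
Back-substitute: b = ∂h/∂y = -0.01778.
Flow direction (−∇h) has components (+0.02037 E, +0.01778 N).
Azimuth = atan2(E, N) = atan2(+0.02037, +0.01778) = 48.9° ≈ 049°.

049°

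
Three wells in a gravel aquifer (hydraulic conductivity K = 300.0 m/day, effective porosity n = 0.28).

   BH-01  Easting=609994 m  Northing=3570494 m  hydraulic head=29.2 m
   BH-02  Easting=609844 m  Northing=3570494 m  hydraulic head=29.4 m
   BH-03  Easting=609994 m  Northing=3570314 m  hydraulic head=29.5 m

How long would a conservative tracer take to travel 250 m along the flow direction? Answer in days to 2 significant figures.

110 days

∂h/∂x = (29.4 − 29.2) / (609844 − 609994) = -0.001333
∂h/∂y = (29.5 − 29.2) / (3570314 − 3570494) = -0.001667
|∇h| = √(-0.001333² + -0.001667²) = 0.002134
Seepage velocity v = K·i/n = 300.0 × 0.002134 / 0.28 = 2.286 m/day.
t = 250 / 2.286 = 109.4 days.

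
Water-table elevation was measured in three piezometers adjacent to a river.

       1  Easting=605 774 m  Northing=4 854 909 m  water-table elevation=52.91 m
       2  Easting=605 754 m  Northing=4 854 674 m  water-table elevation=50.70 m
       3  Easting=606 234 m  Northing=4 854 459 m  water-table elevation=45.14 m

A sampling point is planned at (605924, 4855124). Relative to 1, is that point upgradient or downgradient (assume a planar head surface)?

upgradient

Differences from 1: to 2 (Δx, Δy, Δh) = (-20, -235, -2.21); to 3 = (460, -450, -7.77).
Solve a·Δx + b·Δy = Δh: det = (-20)·(-450) − 460·(-235) = 117100.
∂h/∂x = [(-2.21)·(-450) − (-7.77)·(-235)] / 117100 = -0.007100
∂h/∂y = [(-20)·(-7.77) − 460·(-2.21)] / 117100 = +0.01001
Head at (605924, 4855124) = 52.91 + (-0.007100)·(150) + (+0.01001)·(215) = 54.00 m.
That is higher than the 52.91 m at 1, so the point is upgradient.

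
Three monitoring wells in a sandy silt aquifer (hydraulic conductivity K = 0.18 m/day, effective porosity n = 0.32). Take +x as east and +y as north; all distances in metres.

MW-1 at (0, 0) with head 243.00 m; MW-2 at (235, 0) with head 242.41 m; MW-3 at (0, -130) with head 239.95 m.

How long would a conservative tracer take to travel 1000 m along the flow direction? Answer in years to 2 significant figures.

∂h/∂x = (242.41 − 243.00) / (235 − 0) = -0.002511
∂h/∂y = (239.95 − 243.00) / (-130 − 0) = +0.02346
|∇h| = √(-0.002511² + 0.02346²) = 0.02359
Seepage velocity v = K·i/n = 0.18 × 0.02359 / 0.32 = 0.01327 m/day.
t = 1000 / 0.01327 = 7.536e+04 days = 206 years.

210 years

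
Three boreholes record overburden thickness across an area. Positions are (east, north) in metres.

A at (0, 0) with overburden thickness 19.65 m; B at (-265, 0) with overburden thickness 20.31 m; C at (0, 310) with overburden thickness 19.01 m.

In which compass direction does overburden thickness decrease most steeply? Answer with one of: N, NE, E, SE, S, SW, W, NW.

NE

∂d/∂x = (20.31 − 19.65) / (-265 − 0) = -0.002491
∂d/∂y = (19.01 − 19.65) / (310 − 0) = -0.002065
Steepest decrease is along −∇f = (+0.002491 E, +0.002065 N) → northeast.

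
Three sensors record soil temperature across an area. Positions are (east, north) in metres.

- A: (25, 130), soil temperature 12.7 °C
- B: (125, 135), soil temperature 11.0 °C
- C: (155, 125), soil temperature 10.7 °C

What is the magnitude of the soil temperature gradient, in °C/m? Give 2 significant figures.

0.024 °C/m

Differences from A: to B (Δx, Δy, Δh) = (100, 5, -1.7); to C = (130, -5, -2.0).
Solve a·Δx + b·Δy = ΔT: det = 100·(-5) − 130·5 = -1150.
∂T/∂x = [(-1.7)·(-5) − (-2.0)·5] / -1150 = -0.01609
∂T/∂y = [100·(-2.0) − 130·(-1.7)] / -1150 = -0.01826
|∇f| = √(-0.01609² + -0.01826²) = 0.02434 °C/m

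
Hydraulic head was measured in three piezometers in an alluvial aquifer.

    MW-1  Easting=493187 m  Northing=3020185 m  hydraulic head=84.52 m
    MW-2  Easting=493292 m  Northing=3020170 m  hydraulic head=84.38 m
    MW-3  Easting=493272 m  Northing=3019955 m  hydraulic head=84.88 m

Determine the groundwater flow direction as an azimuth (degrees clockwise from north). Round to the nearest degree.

Differences from MW-1: to MW-2 (Δx, Δy, Δh) = (105, -15, -0.14); to MW-3 = (85, -230, +0.36).
Solve a·Δx + b·Δy = Δh: det = 105·(-230) − 85·(-15) = -22875.
∂h/∂x = [(-0.14)·(-230) − (+0.36)·(-15)] / -22875 = -0.001644
∂h/∂y = [105·(+0.36) − 85·(-0.14)] / -22875 = -0.002173
Flow direction (−∇h) has components (+0.001644 E, +0.002173 N).
Azimuth = atan2(E, N) = atan2(+0.001644, +0.002173) = 37.1° ≈ 037°.

037°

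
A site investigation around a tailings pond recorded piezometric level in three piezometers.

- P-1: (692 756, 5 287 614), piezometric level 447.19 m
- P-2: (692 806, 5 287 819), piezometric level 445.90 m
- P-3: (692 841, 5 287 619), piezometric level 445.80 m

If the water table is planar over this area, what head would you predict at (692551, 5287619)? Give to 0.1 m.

Three-point gradient (reference P-1): Δ to P-2 = (50, 205, -1.29), Δ to P-3 = (85, 5, -1.39).
∂h/∂x = -0.01622, ∂h/∂y = -0.002338 (det = -17175).
h(692551, 5287619) = 447.19 + (-0.01622)·(-205) + (-0.002338)·(5) = 447.19 +3.324 -0.012 = 450.502 m.

450.5 m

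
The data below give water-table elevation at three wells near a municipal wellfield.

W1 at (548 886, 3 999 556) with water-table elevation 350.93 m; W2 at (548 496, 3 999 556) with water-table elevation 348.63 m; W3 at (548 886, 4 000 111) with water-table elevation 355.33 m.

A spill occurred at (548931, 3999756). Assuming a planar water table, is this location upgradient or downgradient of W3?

downgradient

∂h/∂x = (348.63 − 350.93) / (548496 − 548886) = +0.005897
∂h/∂y = (355.33 − 350.93) / (4000111 − 3999556) = +0.007928
Head at (548931, 3999756) = 350.93 + (+0.005897)·(45) + (+0.007928)·(200) = 352.78 m.
That is lower than the 355.33 m at W3, so the point is downgradient.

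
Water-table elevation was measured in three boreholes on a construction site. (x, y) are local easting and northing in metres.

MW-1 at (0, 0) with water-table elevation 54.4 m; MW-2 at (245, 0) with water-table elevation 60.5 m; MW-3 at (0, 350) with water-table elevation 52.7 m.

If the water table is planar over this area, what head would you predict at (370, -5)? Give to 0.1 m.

63.6 m

∂h/∂x = (60.5 − 54.4) / (245 − 0) = +0.02490
∂h/∂y = (52.7 − 54.4) / (350 − 0) = -0.004857
h(370, -5) = 54.4 + (+0.02490)·(370) + (-0.004857)·(-5) = 54.4 +9.212 +0.024 = 63.637 m.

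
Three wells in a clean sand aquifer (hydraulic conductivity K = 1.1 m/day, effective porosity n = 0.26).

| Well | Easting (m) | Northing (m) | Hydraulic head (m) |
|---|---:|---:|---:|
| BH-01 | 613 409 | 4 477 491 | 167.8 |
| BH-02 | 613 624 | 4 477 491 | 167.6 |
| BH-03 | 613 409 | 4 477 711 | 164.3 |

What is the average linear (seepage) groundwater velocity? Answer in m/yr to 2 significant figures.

∂h/∂x = (167.6 − 167.8) / (613624 − 613409) = -0.0009302
∂h/∂y = (164.3 − 167.8) / (4477711 − 4477491) = -0.01591
|∇h| = √(-0.0009302² + -0.01591²) = 0.01594
Seepage velocity v = K·i/n = 1.1 × 0.01594 / 0.26 = 0.06744 m/day = 24.63 m/yr.

25 m/yr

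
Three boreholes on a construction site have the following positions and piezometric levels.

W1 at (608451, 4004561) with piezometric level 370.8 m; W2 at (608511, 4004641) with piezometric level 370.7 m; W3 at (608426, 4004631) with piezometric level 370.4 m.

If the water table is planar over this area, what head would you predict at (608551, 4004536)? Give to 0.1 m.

371.3 m

With h = a·x + b·y + c and W1 as origin, the differences give:
  60·a + 80·b = -0.1
  (-25)·a + 70·b = -0.4
Eliminate b (×70 and ×80, subtract): 6200·a = 25.00 → a = ∂h/∂x = +0.004032
Back-substitute: b = ∂h/∂y = -0.004274.
h(608551, 4004536) = 370.8 + (+0.004032)·(100) + (-0.004274)·(-25) = 370.8 +0.403 +0.107 = 371.310 m.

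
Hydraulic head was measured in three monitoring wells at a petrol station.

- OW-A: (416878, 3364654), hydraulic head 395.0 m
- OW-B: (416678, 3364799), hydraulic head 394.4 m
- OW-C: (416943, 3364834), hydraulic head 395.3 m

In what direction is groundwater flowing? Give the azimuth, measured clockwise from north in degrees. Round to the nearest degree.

With h = a·x + b·y + c and OW-A as origin, the differences give:
  (-200)·a + 145·b = -0.6
  65·a + 180·b = +0.3
Eliminate b (×180 and ×145, subtract): -45425·a = -151.50 → a = ∂h/∂x = +0.003335
Back-substitute: b = ∂h/∂y = +0.0004623.
Flow direction (−∇h) has components (-0.003335 E, -0.0004623 N).
Azimuth = atan2(E, N) = atan2(-0.003335, -0.0004623) = 262.1° ≈ 262°.

262°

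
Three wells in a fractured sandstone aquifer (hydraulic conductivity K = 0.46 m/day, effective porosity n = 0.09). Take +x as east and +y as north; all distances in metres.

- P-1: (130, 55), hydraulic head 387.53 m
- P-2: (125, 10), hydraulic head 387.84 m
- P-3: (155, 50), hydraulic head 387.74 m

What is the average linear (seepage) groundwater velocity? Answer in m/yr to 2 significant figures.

19 m/yr

With h = a·x + b·y + c and P-1 as origin, the differences give:
  (-5)·a + (-45)·b = +0.31
  25·a + (-5)·b = +0.21
Eliminate b (×(-5) and ×(-45), subtract): 1150·a = 7.900 → a = ∂h/∂x = +0.006870
Back-substitute: b = ∂h/∂y = -0.007652.
|∇h| = √(0.006870² + -0.007652²) = 0.01028
Seepage velocity v = K·i/n = 0.46 × 0.01028 / 0.09 = 0.05254 m/day = 19.19 m/yr.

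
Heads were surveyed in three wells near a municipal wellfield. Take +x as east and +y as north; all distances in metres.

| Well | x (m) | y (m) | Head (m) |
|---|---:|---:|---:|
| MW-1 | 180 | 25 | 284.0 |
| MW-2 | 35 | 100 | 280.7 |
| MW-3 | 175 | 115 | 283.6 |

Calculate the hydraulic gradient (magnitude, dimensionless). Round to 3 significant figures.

Differences from MW-1: to MW-2 (Δx, Δy, Δh) = (-145, 75, -3.3); to MW-3 = (-5, 90, -0.4).
Solve a·Δx + b·Δy = Δh: det = (-145)·90 − (-5)·75 = -12675.
∂h/∂x = [(-3.3)·90 − (-0.4)·75] / -12675 = +0.02107
∂h/∂y = [(-145)·(-0.4) − (-5)·(-3.3)] / -12675 = -0.003274
|∇h| = √(0.02107² + -0.003274²) = 0.02132

0.0213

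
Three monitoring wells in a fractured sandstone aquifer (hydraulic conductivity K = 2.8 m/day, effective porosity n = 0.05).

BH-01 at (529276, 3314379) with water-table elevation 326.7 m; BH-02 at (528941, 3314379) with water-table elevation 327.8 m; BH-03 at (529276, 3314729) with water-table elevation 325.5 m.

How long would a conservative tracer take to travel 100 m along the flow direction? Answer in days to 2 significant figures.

∂h/∂x = (327.8 − 326.7) / (528941 − 529276) = -0.003284
∂h/∂y = (325.5 − 326.7) / (3314729 − 3314379) = -0.003429
|∇h| = √(-0.003284² + -0.003429²) = 0.004748
Seepage velocity v = K·i/n = 2.8 × 0.004748 / 0.05 = 0.2659 m/day.
t = 100 / 0.2659 = 376.1 days.

380 days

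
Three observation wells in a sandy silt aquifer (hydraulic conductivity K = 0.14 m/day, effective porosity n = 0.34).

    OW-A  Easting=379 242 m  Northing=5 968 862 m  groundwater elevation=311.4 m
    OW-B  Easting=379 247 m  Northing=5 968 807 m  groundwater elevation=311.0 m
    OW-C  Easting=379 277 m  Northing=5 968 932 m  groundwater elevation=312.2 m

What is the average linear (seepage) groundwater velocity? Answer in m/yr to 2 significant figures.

1.6 m/yr

With h = a·x + b·y + c and OW-A as origin, the differences give:
  5·a + (-55)·b = -0.4
  35·a + 70·b = +0.8
Eliminate b (×70 and ×(-55), subtract): 2275·a = 16.00 → a = ∂h/∂x = +0.007033
Back-substitute: b = ∂h/∂y = +0.007912.
|∇h| = √(0.007033² + 0.007912²) = 0.01059
Seepage velocity v = K·i/n = 0.14 × 0.01059 / 0.34 = 0.004361 m/day = 1.593 m/yr.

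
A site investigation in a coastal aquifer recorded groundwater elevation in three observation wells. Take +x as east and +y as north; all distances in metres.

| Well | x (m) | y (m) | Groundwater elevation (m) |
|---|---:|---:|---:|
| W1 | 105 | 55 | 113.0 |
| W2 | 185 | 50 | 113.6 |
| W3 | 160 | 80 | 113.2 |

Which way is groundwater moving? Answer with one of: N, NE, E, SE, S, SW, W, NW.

NW

Differences from W1: to W2 (Δx, Δy, Δh) = (80, -5, +0.6); to W3 = (55, 25, +0.2).
Determinant of the coordinate differences = 80·25 − 55·(-5) = 2275.
∂h/∂x = [(+0.6)·25 − (+0.2)·(-5)] / 2275 = +0.007033
∂h/∂y = [80·(+0.2) − 55·(+0.6)] / 2275 = -0.007473
Flow = −∇h = (-0.007033 east, +0.007473 north), which points northwest.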